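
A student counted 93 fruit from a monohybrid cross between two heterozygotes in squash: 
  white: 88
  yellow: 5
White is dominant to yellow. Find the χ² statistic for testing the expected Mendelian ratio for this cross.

For a monohybrid cross between heterozygotes with complete dominance, the expected phenotypic ratio is 3:1.
Under the 3:1 hypothesis (Σ ratio = 4, N = 93):
  white: 93 × 3/4 = 69.75
  yellow: 93 × 1/4 = 23.25
χ² = Σ (O − E)² / E
  white: (88 − 69.75)² / 69.75 = 4.7751
  yellow: (5 − 23.25)² / 23.25 = 14.3253
χ² = 4.7751 + 14.3253 = 19.1004 ≈ 19.100

19.100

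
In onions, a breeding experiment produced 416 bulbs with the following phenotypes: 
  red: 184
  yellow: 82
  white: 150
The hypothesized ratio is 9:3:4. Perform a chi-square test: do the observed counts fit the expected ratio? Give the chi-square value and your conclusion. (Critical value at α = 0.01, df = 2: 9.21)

31.235; not consistent

Under the 9:3:4 hypothesis (Σ ratio = 16, N = 416):
  red: 416 × 9/16 = 234
  yellow: 416 × 3/16 = 78
  white: 416 × 4/16 = 104
χ² = Σ (O − E)² / E
  red: (184 − 234)² / 234 = 10.6838
  yellow: (82 − 78)² / 78 = 0.2051
  white: (150 − 104)² / 104 = 20.3462
χ² = 10.6838 + 0.2051 + 20.3462 = 31.2351 ≈ 31.235
Degrees of freedom = 3 − 1 = 2; critical value at α = 0.01 is 9.21.
Since 31.235 > 9.21, we reject the null hypothesis — the data do not fit the 9:3:4 ratio.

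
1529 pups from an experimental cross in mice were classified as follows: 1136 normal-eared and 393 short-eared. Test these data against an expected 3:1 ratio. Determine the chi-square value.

The 3:1 ratio has 4 parts, so with N = 1529 the expected counts are:
  normal-eared: 1529 × 3/4 = 1146.75
  short-eared: 1529 × 1/4 = 382.25
χ² = Σ (O − E)² / E
  normal-eared: (1136 − 1146.75)² / 1146.75 = 0.1008
  short-eared: (393 − 382.25)² / 382.25 = 0.3023
χ² = 0.1008 + 0.3023 = 0.4031 ≈ 0.403

0.403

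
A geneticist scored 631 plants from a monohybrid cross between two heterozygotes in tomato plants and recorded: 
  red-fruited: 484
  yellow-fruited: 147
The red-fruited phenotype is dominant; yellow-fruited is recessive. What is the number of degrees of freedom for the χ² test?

1

For a monohybrid cross between heterozygotes with complete dominance, the expected phenotypic ratio is 3:1.
A goodness-of-fit test with 2 phenotype classes has df = 2 − 1 = 1.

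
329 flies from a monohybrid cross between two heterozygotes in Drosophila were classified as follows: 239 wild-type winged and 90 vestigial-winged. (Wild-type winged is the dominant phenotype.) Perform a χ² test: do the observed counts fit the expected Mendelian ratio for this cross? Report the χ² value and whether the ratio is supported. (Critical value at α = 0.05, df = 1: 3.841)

For a monohybrid cross between heterozygotes with complete dominance, the expected phenotypic ratio is 3:1.
Under the 3:1 hypothesis (Σ ratio = 4, N = 329):
  wild-type winged: 329 × 3/4 = 246.75
  vestigial-winged: 329 × 1/4 = 82.25
χ² = Σ (O − E)² / E
  wild-type winged: (239 − 246.75)² / 246.75 = 0.2434
  vestigial-winged: (90 − 82.25)² / 82.25 = 0.7302
χ² = 0.2434 + 0.7302 = 0.9736 ≈ 0.974
Degrees of freedom = 2 − 1 = 1; critical value at α = 0.05 is 3.841.
Since 0.974 < 3.841, we fail to reject the null hypothesis — the data are consistent with the 3:1 ratio.

0.974; consistent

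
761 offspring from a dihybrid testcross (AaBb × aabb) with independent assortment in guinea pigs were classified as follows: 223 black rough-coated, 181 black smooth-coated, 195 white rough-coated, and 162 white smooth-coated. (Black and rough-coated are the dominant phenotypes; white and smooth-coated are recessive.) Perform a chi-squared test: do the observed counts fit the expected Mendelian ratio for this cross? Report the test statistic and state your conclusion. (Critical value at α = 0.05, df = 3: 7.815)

10.401; not consistent

A dihybrid testcross with independent assortment gives a 1:1:1:1 ratio.
The 1:1:1:1 ratio has 4 parts, so with N = 761 the expected counts are:
  black rough-coated: 761 × 1/4 = 190.25
  black smooth-coated: 761 × 1/4 = 190.25
  white rough-coated: 761 × 1/4 = 190.25
  white smooth-coated: 761 × 1/4 = 190.25
χ² = Σ (O − E)² / E
  black rough-coated: (223 − 190.25)² / 190.25 = 5.6376
  black smooth-coated: (181 − 190.25)² / 190.25 = 0.4497
  white rough-coated: (195 − 190.25)² / 190.25 = 0.1186
  white smooth-coated: (162 − 190.25)² / 190.25 = 4.1948
χ² = 5.6376 + 0.4497 + 0.1186 + 4.1948 = 10.4007 ≈ 10.401
Degrees of freedom = 4 − 1 = 3; critical value at α = 0.05 is 7.815.
Since 10.401 > 7.815, we reject the null hypothesis — the data do not fit the 1:1:1:1 ratio.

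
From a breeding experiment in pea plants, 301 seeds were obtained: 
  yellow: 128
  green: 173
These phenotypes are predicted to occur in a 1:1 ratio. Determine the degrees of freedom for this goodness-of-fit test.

1

A goodness-of-fit test with 2 phenotype classes has df = 2 − 1 = 1.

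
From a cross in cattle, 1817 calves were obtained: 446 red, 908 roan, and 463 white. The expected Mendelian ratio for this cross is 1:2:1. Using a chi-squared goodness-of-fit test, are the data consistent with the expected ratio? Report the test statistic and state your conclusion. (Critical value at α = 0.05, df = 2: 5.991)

0.319; consistent

The 1:2:1 ratio has 4 parts, so with N = 1817 the expected counts are:
  red: 1817 × 1/4 = 454.25
  roan: 1817 × 2/4 = 908.5
  white: 1817 × 1/4 = 454.25
χ² = Σ (O − E)² / E
  red: (446 − 454.25)² / 454.25 = 0.1498
  roan: (908 − 908.5)² / 908.5 = 0.0003
  white: (463 − 454.25)² / 454.25 = 0.1685
χ² = 0.1498 + 0.0003 + 0.1685 = 0.3186 ≈ 0.319
Degrees of freedom = 3 − 1 = 2; critical value at α = 0.05 is 5.991.
Since 0.319 < 5.991, we fail to reject the null hypothesis — the data are consistent with the 1:2:1 ratio.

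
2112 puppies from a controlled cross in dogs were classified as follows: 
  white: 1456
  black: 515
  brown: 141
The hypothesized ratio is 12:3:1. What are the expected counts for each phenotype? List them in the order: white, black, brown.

1584, 396, 132

The 12:3:1 ratio has 16 parts, so with N = 2112 the expected counts are:
  white: 2112 × 12/16 = 1584
  black: 2112 × 3/16 = 396
  brown: 2112 × 1/16 = 132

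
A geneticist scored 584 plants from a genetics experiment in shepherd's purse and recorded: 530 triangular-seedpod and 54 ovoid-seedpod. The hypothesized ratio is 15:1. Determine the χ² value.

8.950

Expected counts for N = 584 under a 15:1 ratio (total parts = 16):
  triangular-seedpod: 584 × 15/16 = 547.5
  ovoid-seedpod: 584 × 1/16 = 36.5
χ² = Σ (O − E)² / E
  triangular-seedpod: (530 − 547.5)² / 547.5 = 0.5594
  ovoid-seedpod: (54 − 36.5)² / 36.5 = 8.3904
χ² = 0.5594 + 8.3904 = 8.9498 ≈ 8.950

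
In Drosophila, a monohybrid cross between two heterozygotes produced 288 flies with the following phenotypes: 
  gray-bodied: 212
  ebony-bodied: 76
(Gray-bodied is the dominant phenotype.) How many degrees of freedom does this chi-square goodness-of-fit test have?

1

For a monohybrid cross between heterozygotes with complete dominance, the expected phenotypic ratio is 3:1.
A goodness-of-fit test with 2 phenotype classes has df = 2 − 1 = 1.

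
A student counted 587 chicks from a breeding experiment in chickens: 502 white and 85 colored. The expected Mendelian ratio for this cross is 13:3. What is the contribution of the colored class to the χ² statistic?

Under the 13:3 hypothesis (Σ ratio = 16, N = 587):
  white: 587 × 13/16 = 476.9375
  colored: 587 × 3/16 = 110.0625
Contribution of colored: (85 − 110.0625)² / 110.0625 = 5.7070

5.707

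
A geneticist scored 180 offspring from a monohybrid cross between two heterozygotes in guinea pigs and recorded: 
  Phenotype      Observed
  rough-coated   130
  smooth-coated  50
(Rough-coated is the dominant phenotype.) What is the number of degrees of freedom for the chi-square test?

For a monohybrid cross between heterozygotes with complete dominance, the expected phenotypic ratio is 3:1.
A goodness-of-fit test with 2 phenotype classes has df = 2 − 1 = 1.

1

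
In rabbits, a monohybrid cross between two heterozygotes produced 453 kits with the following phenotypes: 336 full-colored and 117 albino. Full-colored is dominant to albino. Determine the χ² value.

For a monohybrid cross between heterozygotes with complete dominance, the expected phenotypic ratio is 3:1.
Under the 3:1 hypothesis (Σ ratio = 4, N = 453):
  full-colored: 453 × 3/4 = 339.75
  albino: 453 × 1/4 = 113.25
χ² = Σ (O − E)² / E
  full-colored: (336 − 339.75)² / 339.75 = 0.0414
  albino: (117 − 113.25)² / 113.25 = 0.1242
χ² = 0.0414 + 0.1242 = 0.1656 ≈ 0.166

0.166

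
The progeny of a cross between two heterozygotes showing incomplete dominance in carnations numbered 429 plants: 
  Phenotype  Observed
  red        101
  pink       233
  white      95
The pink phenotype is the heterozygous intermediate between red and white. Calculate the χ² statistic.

3.359

With incomplete dominance, a heterozygote × heterozygote cross gives a 1:2:1 phenotypic ratio.
Total ratio parts = 4. Expected numbers out of 429:
  red: 429 × 1/4 = 107.25
  pink: 429 × 2/4 = 214.5
  white: 429 × 1/4 = 107.25
χ² = Σ (O − E)² / E
  red: (101 − 107.25)² / 107.25 = 0.3642
  pink: (233 − 214.5)² / 214.5 = 1.5956
  white: (95 − 107.25)² / 107.25 = 1.3992
χ² = 0.3642 + 1.5956 + 1.3992 = 3.359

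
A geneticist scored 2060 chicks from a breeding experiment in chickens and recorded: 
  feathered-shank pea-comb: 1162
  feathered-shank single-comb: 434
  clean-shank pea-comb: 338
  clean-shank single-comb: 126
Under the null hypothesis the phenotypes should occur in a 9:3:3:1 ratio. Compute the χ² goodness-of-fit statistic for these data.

Total ratio parts = 16. Expected numbers out of 2060:
  feathered-shank pea-comb: 2060 × 9/16 = 1158.75
  feathered-shank single-comb: 2060 × 3/16 = 386.25
  clean-shank pea-comb: 2060 × 3/16 = 386.25
  clean-shank single-comb: 2060 × 1/16 = 128.75
χ² = Σ (O − E)² / E
  feathered-shank pea-comb: (1162 − 1158.75)² / 1158.75 = 0.0091
  feathered-shank single-comb: (434 − 386.25)² / 386.25 = 5.9031
  clean-shank pea-comb: (338 − 386.25)² / 386.25 = 6.0273
  clean-shank single-comb: (126 − 128.75)² / 128.75 = 0.0587
χ² = 0.0091 + 5.9031 + 6.0273 + 0.0587 = 11.9982 ≈ 11.998

11.998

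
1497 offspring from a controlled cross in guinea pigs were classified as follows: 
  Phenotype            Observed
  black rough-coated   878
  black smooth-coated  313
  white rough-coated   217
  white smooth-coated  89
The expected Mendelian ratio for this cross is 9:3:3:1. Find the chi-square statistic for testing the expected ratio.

19.927

Expected counts for N = 1497 under a 9:3:3:1 ratio (total parts = 16):
  black rough-coated: 1497 × 9/16 = 842.0625
  black smooth-coated: 1497 × 3/16 = 280.6875
  white rough-coated: 1497 × 3/16 = 280.6875
  white smooth-coated: 1497 × 1/16 = 93.5625
χ² = Σ (O − E)² / E
  black rough-coated: (878 − 842.0625)² / 842.0625 = 1.5337
  black smooth-coated: (313 − 280.6875)² / 280.6875 = 3.7198
  white rough-coated: (217 − 280.6875)² / 280.6875 = 14.4506
  white smooth-coated: (89 − 93.5625)² / 93.5625 = 0.2225
χ² = 1.5337 + 3.7198 + 14.4506 + 0.2225 = 19.9266 ≈ 19.927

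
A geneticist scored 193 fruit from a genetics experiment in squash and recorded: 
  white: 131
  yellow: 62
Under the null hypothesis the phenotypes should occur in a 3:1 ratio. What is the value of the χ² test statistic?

5.225

Total ratio parts = 4. Expected numbers out of 193:
  white: 193 × 3/4 = 144.75
  yellow: 193 × 1/4 = 48.25
χ² = Σ (O − E)² / E
  white: (131 − 144.75)² / 144.75 = 1.3061
  yellow: (62 − 48.25)² / 48.25 = 3.9184
χ² = 1.3061 + 3.9184 = 5.2245 ≈ 5.225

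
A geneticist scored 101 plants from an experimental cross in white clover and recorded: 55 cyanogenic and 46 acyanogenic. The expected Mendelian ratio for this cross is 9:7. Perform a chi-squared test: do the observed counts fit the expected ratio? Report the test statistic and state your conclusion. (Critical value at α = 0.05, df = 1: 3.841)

0.132; consistent

Expected counts for N = 101 under a 9:7 ratio (total parts = 16):
  cyanogenic: 101 × 9/16 = 56.8125
  acyanogenic: 101 × 7/16 = 44.1875
χ² = Σ (O − E)² / E
  cyanogenic: (55 − 56.8125)² / 56.8125 = 0.0578
  acyanogenic: (46 − 44.1875)² / 44.1875 = 0.0743
χ² = 0.0578 + 0.0743 = 0.1321 ≈ 0.132
Degrees of freedom = 2 − 1 = 1; critical value at α = 0.05 is 3.841.
Since 0.132 < 3.841, we fail to reject the null hypothesis — the data are consistent with the 9:7 ratio.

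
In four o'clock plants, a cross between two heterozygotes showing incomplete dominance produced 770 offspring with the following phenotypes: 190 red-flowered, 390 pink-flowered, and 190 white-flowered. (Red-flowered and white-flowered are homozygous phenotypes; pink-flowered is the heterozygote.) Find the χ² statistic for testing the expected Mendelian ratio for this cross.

0.130

With incomplete dominance, a heterozygote × heterozygote cross gives a 1:2:1 phenotypic ratio.
Expected counts for N = 770 under a 1:2:1 ratio (total parts = 4):
  red-flowered: 770 × 1/4 = 192.5
  pink-flowered: 770 × 2/4 = 385
  white-flowered: 770 × 1/4 = 192.5
χ² = Σ (O − E)² / E
  red-flowered: (190 − 192.5)² / 192.5 = 0.0325
  pink-flowered: (390 − 385)² / 385 = 0.0649
  white-flowered: (190 − 192.5)² / 192.5 = 0.0325
χ² = 0.0325 + 0.0649 + 0.0325 = 0.1299 ≈ 0.130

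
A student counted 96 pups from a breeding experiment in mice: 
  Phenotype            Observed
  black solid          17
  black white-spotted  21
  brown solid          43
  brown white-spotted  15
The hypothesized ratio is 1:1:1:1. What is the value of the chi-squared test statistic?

The 1:1:1:1 ratio has 4 parts, so with N = 96 the expected counts are:
  black solid: 96 × 1/4 = 24
  black white-spotted: 96 × 1/4 = 24
  brown solid: 96 × 1/4 = 24
  brown white-spotted: 96 × 1/4 = 24
χ² = Σ (O − E)² / E
  black solid: (17 − 24)² / 24 = 2.0417
  black white-spotted: (21 − 24)² / 24 = 0.3750
  brown solid: (43 − 24)² / 24 = 15.0417
  brown white-spotted: (15 − 24)² / 24 = 3.3750
χ² = 2.0417 + 0.3750 + 15.0417 + 3.3750 = 20.8334 ≈ 20.833

20.833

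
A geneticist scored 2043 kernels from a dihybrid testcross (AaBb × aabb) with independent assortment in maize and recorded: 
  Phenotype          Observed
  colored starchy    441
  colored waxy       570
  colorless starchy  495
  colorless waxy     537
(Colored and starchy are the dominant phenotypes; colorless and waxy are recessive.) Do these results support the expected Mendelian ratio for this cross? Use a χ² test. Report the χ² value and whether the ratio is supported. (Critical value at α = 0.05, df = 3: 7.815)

A dihybrid testcross with independent assortment gives a 1:1:1:1 ratio.
The 1:1:1:1 ratio has 4 parts, so with N = 2043 the expected counts are:
  colored starchy: 2043 × 1/4 = 510.75
  colored waxy: 2043 × 1/4 = 510.75
  colorless starchy: 2043 × 1/4 = 510.75
  colorless waxy: 2043 × 1/4 = 510.75
χ² = Σ (O − E)² / E
  colored starchy: (441 − 510.75)² / 510.75 = 9.5253
  colored waxy: (570 − 510.75)² / 510.75 = 6.8733
  colorless starchy: (495 − 510.75)² / 510.75 = 0.4857
  colorless waxy: (537 − 510.75)² / 510.75 = 1.3491
χ² = 9.5253 + 6.8733 + 0.4857 + 1.3491 = 18.2334 ≈ 18.233
Degrees of freedom = 4 − 1 = 3; critical value at α = 0.05 is 7.815.
Since 18.233 > 7.815, we reject the null hypothesis — the data do not fit the 1:1:1:1 ratio.

18.233; not consistent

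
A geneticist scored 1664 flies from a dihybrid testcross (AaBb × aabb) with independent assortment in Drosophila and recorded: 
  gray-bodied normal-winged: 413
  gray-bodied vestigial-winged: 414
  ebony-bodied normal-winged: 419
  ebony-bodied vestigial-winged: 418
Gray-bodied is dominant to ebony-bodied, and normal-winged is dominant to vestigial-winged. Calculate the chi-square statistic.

A dihybrid testcross with independent assortment gives a 1:1:1:1 ratio.
The 1:1:1:1 ratio has 4 parts, so with N = 1664 the expected counts are:
  gray-bodied normal-winged: 1664 × 1/4 = 416
  gray-bodied vestigial-winged: 1664 × 1/4 = 416
  ebony-bodied normal-winged: 1664 × 1/4 = 416
  ebony-bodied vestigial-winged: 1664 × 1/4 = 416
χ² = Σ (O − E)² / E
  gray-bodied normal-winged: (413 − 416)² / 416 = 0.0216
  gray-bodied vestigial-winged: (414 − 416)² / 416 = 0.0096
  ebony-bodied normal-winged: (419 − 416)² / 416 = 0.0216
  ebony-bodied vestigial-winged: (418 − 416)² / 416 = 0.0096
χ² = 0.0216 + 0.0096 + 0.0216 + 0.0096 = 0.0624 ≈ 0.062

0.062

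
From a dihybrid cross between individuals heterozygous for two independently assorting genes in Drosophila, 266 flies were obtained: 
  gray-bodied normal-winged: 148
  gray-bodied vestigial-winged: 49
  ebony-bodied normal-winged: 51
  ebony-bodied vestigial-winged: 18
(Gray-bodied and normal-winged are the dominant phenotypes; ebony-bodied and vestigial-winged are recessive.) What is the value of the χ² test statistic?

0.172

A dihybrid F₂ with independent assortment and complete dominance at both loci gives a 9:3:3:1 phenotypic ratio.
Total ratio parts = 16. Expected numbers out of 266:
  gray-bodied normal-winged: 266 × 9/16 = 149.625
  gray-bodied vestigial-winged: 266 × 3/16 = 49.875
  ebony-bodied normal-winged: 266 × 3/16 = 49.875
  ebony-bodied vestigial-winged: 266 × 1/16 = 16.625
χ² = Σ (O − E)² / E
  gray-bodied normal-winged: (148 − 149.625)² / 149.625 = 0.0176
  gray-bodied vestigial-winged: (49 − 49.875)² / 49.875 = 0.0154
  ebony-bodied normal-winged: (51 − 49.875)² / 49.875 = 0.0254
  ebony-bodied vestigial-winged: (18 − 16.625)² / 16.625 = 0.1137
χ² = 0.0176 + 0.0154 + 0.0254 + 0.1137 = 0.1721 ≈ 0.172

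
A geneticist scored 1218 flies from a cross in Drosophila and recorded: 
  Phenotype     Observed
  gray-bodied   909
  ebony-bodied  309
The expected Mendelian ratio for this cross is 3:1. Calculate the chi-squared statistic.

Expected counts for N = 1218 under a 3:1 ratio (total parts = 4):
  gray-bodied: 1218 × 3/4 = 913.5
  ebony-bodied: 1218 × 1/4 = 304.5
χ² = Σ (O − E)² / E
  gray-bodied: (909 − 913.5)² / 913.5 = 0.0222
  ebony-bodied: (309 − 304.5)² / 304.5 = 0.0665
χ² = 0.0222 + 0.0665 = 0.0887 ≈ 0.089

0.089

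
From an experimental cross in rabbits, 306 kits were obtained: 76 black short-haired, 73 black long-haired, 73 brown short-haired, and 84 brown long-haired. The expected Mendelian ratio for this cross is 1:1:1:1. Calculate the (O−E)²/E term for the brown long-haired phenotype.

0.735

The 1:1:1:1 ratio has 4 parts, so with N = 306 the expected counts are:
  black short-haired: 306 × 1/4 = 76.5
  black long-haired: 306 × 1/4 = 76.5
  brown short-haired: 306 × 1/4 = 76.5
  brown long-haired: 306 × 1/4 = 76.5
Contribution of brown long-haired: (84 − 76.5)² / 76.5 = 0.7353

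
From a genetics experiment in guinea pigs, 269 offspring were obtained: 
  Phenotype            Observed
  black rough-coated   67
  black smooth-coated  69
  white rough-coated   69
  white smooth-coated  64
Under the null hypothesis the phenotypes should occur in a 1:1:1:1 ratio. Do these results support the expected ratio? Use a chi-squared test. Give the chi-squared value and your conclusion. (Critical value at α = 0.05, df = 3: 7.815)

Total ratio parts = 4. Expected numbers out of 269:
  black rough-coated: 269 × 1/4 = 67.25
  black smooth-coated: 269 × 1/4 = 67.25
  white rough-coated: 269 × 1/4 = 67.25
  white smooth-coated: 269 × 1/4 = 67.25
χ² = Σ (O − E)² / E
  black rough-coated: (67 − 67.25)² / 67.25 = 0.0009
  black smooth-coated: (69 − 67.25)² / 67.25 = 0.0455
  white rough-coated: (69 − 67.25)² / 67.25 = 0.0455
  white smooth-coated: (64 − 67.25)² / 67.25 = 0.1571
χ² = 0.0009 + 0.0455 + 0.0455 + 0.1571 = 0.249
Degrees of freedom = 4 − 1 = 3; critical value at α = 0.05 is 7.815.
Since 0.249 < 7.815, we fail to reject the null hypothesis — the data are consistent with the 1:1:1:1 ratio.

0.249; consistent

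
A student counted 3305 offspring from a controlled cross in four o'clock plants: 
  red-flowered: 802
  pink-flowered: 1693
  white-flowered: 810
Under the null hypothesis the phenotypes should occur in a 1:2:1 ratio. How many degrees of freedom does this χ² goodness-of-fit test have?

A goodness-of-fit test with 3 phenotype classes has df = 3 − 1 = 2.

2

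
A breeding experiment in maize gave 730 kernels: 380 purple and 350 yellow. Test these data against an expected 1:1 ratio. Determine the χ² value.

1.233

Under the 1:1 hypothesis (Σ ratio = 2, N = 730):
  purple: 730 × 1/2 = 365
  yellow: 730 × 1/2 = 365
χ² = Σ (O − E)² / E
  purple: (380 − 365)² / 365 = 0.6164
  yellow: (350 − 365)² / 365 = 0.6164
χ² = 0.6164 + 0.6164 = 1.2328 ≈ 1.233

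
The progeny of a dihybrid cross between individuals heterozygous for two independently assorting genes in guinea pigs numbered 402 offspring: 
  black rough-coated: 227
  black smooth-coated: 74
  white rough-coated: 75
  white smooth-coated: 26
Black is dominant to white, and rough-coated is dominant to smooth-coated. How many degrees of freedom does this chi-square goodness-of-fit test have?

A dihybrid F₂ with independent assortment and complete dominance at both loci gives a 9:3:3:1 phenotypic ratio.
A goodness-of-fit test with 4 phenotype classes has df = 4 − 1 = 3.

3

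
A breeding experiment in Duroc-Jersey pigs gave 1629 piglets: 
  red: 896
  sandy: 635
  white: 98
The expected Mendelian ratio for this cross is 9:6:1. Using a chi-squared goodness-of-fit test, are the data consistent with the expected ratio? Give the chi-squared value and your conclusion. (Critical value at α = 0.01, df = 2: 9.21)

Total ratio parts = 16. Expected numbers out of 1629:
  red: 1629 × 9/16 = 916.3125
  sandy: 1629 × 6/16 = 610.875
  white: 1629 × 1/16 = 101.8125
χ² = Σ (O − E)² / E
  red: (896 − 916.3125)² / 916.3125 = 0.4503
  sandy: (635 − 610.875)² / 610.875 = 0.9528
  white: (98 − 101.8125)² / 101.8125 = 0.1428
χ² = 0.4503 + 0.9528 + 0.1428 = 1.5459 ≈ 1.546
Degrees of freedom = 3 − 1 = 2; critical value at α = 0.01 is 9.21.
Since 1.546 < 9.21, we fail to reject the null hypothesis — the data are consistent with the 9:6:1 ratio.

1.546; consistent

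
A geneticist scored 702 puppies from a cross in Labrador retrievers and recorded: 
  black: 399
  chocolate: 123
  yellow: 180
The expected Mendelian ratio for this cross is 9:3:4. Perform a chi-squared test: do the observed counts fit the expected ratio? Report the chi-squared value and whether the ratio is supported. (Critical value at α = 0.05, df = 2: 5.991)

0.724; consistent

Under the 9:3:4 hypothesis (Σ ratio = 16, N = 702):
  black: 702 × 9/16 = 394.875
  chocolate: 702 × 3/16 = 131.625
  yellow: 702 × 4/16 = 175.5
χ² = Σ (O − E)² / E
  black: (399 − 394.875)² / 394.875 = 0.0431
  chocolate: (123 − 131.625)² / 131.625 = 0.5652
  yellow: (180 − 175.5)² / 175.5 = 0.1154
χ² = 0.0431 + 0.5652 + 0.1154 = 0.7237 ≈ 0.724
Degrees of freedom = 3 − 1 = 2; critical value at α = 0.05 is 5.991.
Since 0.724 < 5.991, we fail to reject the null hypothesis — the data are consistent with the 9:3:4 ratio.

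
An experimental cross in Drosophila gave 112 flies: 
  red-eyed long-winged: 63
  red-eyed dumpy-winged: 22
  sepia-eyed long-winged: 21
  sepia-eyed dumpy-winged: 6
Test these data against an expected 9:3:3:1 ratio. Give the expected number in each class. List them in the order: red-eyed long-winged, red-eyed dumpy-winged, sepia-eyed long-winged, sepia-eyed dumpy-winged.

Expected counts for N = 112 under a 9:3:3:1 ratio (total parts = 16):
  red-eyed long-winged: 112 × 9/16 = 63
  red-eyed dumpy-winged: 112 × 3/16 = 21
  sepia-eyed long-winged: 112 × 3/16 = 21
  sepia-eyed dumpy-winged: 112 × 1/16 = 7

63, 21, 21, 7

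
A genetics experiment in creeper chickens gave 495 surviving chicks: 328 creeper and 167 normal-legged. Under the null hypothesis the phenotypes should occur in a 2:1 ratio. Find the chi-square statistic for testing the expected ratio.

Expected counts for N = 495 under a 2:1 ratio (total parts = 3):
  creeper: 495 × 2/3 = 330
  normal-legged: 495 × 1/3 = 165
χ² = Σ (O − E)² / E
  creeper: (328 − 330)² / 330 = 0.0121
  normal-legged: (167 − 165)² / 165 = 0.0242
χ² = 0.0121 + 0.0242 = 0.0363 ≈ 0.036

0.036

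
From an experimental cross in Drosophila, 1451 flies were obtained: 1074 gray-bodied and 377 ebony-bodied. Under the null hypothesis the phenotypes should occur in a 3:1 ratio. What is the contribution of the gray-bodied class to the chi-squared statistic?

0.187

Expected counts for N = 1451 under a 3:1 ratio (total parts = 4):
  gray-bodied: 1451 × 3/4 = 1088.25
  ebony-bodied: 1451 × 1/4 = 362.75
Contribution of gray-bodied: (1074 − 1088.25)² / 1088.25 = 0.1866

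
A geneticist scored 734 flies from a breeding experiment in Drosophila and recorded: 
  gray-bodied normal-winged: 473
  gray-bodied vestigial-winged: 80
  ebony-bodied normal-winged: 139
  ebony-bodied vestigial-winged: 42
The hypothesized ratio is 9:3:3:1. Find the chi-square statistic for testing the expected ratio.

33.225

Under the 9:3:3:1 hypothesis (Σ ratio = 16, N = 734):
  gray-bodied normal-winged: 734 × 9/16 = 412.875
  gray-bodied vestigial-winged: 734 × 3/16 = 137.625
  ebony-bodied normal-winged: 734 × 3/16 = 137.625
  ebony-bodied vestigial-winged: 734 × 1/16 = 45.875
χ² = Σ (O − E)² / E
  gray-bodied normal-winged: (473 − 412.875)² / 412.875 = 8.7557
  gray-bodied vestigial-winged: (80 − 137.625)² / 137.625 = 24.1282
  ebony-bodied normal-winged: (139 − 137.625)² / 137.625 = 0.0137
  ebony-bodied vestigial-winged: (42 − 45.875)² / 45.875 = 0.3273
χ² = 8.7557 + 24.1282 + 0.0137 + 0.3273 = 33.2249 ≈ 33.225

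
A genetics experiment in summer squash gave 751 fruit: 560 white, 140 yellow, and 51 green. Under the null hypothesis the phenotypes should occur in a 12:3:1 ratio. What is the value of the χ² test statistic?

Expected counts for N = 751 under a 12:3:1 ratio (total parts = 16):
  white: 751 × 12/16 = 563.25
  yellow: 751 × 3/16 = 140.8125
  green: 751 × 1/16 = 46.9375
χ² = Σ (O − E)² / E
  white: (560 − 563.25)² / 563.25 = 0.0188
  yellow: (140 − 140.8125)² / 140.8125 = 0.0047
  green: (51 − 46.9375)² / 46.9375 = 0.3516
χ² = 0.0188 + 0.0047 + 0.3516 = 0.3751 ≈ 0.375

0.375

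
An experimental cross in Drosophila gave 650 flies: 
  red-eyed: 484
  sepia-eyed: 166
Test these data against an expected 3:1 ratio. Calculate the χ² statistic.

Under the 3:1 hypothesis (Σ ratio = 4, N = 650):
  red-eyed: 650 × 3/4 = 487.5
  sepia-eyed: 650 × 1/4 = 162.5
χ² = Σ (O − E)² / E
  red-eyed: (484 − 487.5)² / 487.5 = 0.0251
  sepia-eyed: (166 − 162.5)² / 162.5 = 0.0754
χ² = 0.0251 + 0.0754 = 0.1005 ≈ 0.101

0.101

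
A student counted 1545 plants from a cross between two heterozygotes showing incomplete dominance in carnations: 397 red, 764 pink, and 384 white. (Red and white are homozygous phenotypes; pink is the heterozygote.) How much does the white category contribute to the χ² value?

0.013

With incomplete dominance, a heterozygote × heterozygote cross gives a 1:2:1 phenotypic ratio.
Total ratio parts = 4. Expected numbers out of 1545:
  red: 1545 × 1/4 = 386.25
  pink: 1545 × 2/4 = 772.5
  white: 1545 × 1/4 = 386.25
Contribution of white: (384 − 386.25)² / 386.25 = 0.0131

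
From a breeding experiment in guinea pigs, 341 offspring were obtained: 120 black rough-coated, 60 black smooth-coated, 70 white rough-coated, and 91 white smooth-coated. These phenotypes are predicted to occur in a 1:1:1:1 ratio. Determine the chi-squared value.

24.760

Under the 1:1:1:1 hypothesis (Σ ratio = 4, N = 341):
  black rough-coated: 341 × 1/4 = 85.25
  black smooth-coated: 341 × 1/4 = 85.25
  white rough-coated: 341 × 1/4 = 85.25
  white smooth-coated: 341 × 1/4 = 85.25
χ² = Σ (O − E)² / E
  black rough-coated: (120 − 85.25)² / 85.25 = 14.1650
  black smooth-coated: (60 − 85.25)² / 85.25 = 7.4787
  white rough-coated: (70 − 85.25)² / 85.25 = 2.7280
  white smooth-coated: (91 − 85.25)² / 85.25 = 0.3878
χ² = 14.1650 + 7.4787 + 2.7280 + 0.3878 = 24.7595 ≈ 24.760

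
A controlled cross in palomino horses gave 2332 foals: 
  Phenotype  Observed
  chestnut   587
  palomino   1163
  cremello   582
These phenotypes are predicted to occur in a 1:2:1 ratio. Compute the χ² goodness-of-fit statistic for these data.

Total ratio parts = 4. Expected numbers out of 2332:
  chestnut: 2332 × 1/4 = 583
  palomino: 2332 × 2/4 = 1166
  cremello: 2332 × 1/4 = 583
χ² = Σ (O − E)² / E
  chestnut: (587 − 583)² / 583 = 0.0274
  palomino: (1163 − 1166)² / 1166 = 0.0077
  cremello: (582 − 583)² / 583 = 0.0017
χ² = 0.0274 + 0.0077 + 0.0017 = 0.0368 ≈ 0.037

0.037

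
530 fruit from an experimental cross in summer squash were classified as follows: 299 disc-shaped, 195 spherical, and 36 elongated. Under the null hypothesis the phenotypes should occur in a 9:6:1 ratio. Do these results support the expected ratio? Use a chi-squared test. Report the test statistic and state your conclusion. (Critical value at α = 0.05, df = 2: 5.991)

0.323; consistent

Expected counts for N = 530 under a 9:6:1 ratio (total parts = 16):
  disc-shaped: 530 × 9/16 = 298.125
  spherical: 530 × 6/16 = 198.75
  elongated: 530 × 1/16 = 33.125
χ² = Σ (O − E)² / E
  disc-shaped: (299 − 298.125)² / 298.125 = 0.0026
  spherical: (195 − 198.75)² / 198.75 = 0.0708
  elongated: (36 − 33.125)² / 33.125 = 0.2495
χ² = 0.0026 + 0.0708 + 0.2495 = 0.3229 ≈ 0.323
Degrees of freedom = 3 − 1 = 2; critical value at α = 0.05 is 5.991.
Since 0.323 < 5.991, we fail to reject the null hypothesis — the data are consistent with the 9:6:1 ratio.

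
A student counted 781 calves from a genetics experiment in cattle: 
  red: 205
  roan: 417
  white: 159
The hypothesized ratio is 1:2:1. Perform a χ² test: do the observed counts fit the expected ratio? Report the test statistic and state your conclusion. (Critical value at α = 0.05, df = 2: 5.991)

Under the 1:2:1 hypothesis (Σ ratio = 4, N = 781):
  red: 781 × 1/4 = 195.25
  roan: 781 × 2/4 = 390.5
  white: 781 × 1/4 = 195.25
χ² = Σ (O − E)² / E
  red: (205 − 195.25)² / 195.25 = 0.4869
  roan: (417 − 390.5)² / 390.5 = 1.7983
  white: (159 − 195.25)² / 195.25 = 6.7302
χ² = 0.4869 + 1.7983 + 6.7302 = 9.0154 ≈ 9.015
Degrees of freedom = 3 − 1 = 2; critical value at α = 0.05 is 5.991.
Since 9.015 > 5.991, we reject the null hypothesis — the data do not fit the 1:2:1 ratio.

9.015; not consistent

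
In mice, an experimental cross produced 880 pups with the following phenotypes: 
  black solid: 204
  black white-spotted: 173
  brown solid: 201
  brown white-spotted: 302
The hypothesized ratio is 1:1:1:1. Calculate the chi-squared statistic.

43.409

Total ratio parts = 4. Expected numbers out of 880:
  black solid: 880 × 1/4 = 220
  black white-spotted: 880 × 1/4 = 220
  brown solid: 880 × 1/4 = 220
  brown white-spotted: 880 × 1/4 = 220
χ² = Σ (O − E)² / E
  black solid: (204 − 220)² / 220 = 1.1636
  black white-spotted: (173 − 220)² / 220 = 10.0409
  brown solid: (201 − 220)² / 220 = 1.6409
  brown white-spotted: (302 − 220)² / 220 = 30.5636
χ² = 1.1636 + 10.0409 + 1.6409 + 30.5636 = 43.409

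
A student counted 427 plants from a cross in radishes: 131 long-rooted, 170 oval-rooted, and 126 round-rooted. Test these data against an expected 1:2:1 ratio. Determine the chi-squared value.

17.843

The 1:2:1 ratio has 4 parts, so with N = 427 the expected counts are:
  long-rooted: 427 × 1/4 = 106.75
  oval-rooted: 427 × 2/4 = 213.5
  round-rooted: 427 × 1/4 = 106.75
χ² = Σ (O − E)² / E
  long-rooted: (131 − 106.75)² / 106.75 = 5.5088
  oval-rooted: (170 − 213.5)² / 213.5 = 8.8630
  round-rooted: (126 − 106.75)² / 106.75 = 3.4713
χ² = 5.5088 + 8.8630 + 3.4713 = 17.8431 ≈ 17.843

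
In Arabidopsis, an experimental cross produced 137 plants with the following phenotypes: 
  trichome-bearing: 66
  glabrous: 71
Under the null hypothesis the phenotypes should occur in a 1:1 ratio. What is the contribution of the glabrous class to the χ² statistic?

0.091

Total ratio parts = 2. Expected numbers out of 137:
  trichome-bearing: 137 × 1/2 = 68.5
  glabrous: 137 × 1/2 = 68.5
Contribution of glabrous: (71 − 68.5)² / 68.5 = 0.0912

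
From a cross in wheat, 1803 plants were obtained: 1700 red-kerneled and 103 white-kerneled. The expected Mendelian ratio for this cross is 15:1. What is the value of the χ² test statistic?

0.888

Under the 15:1 hypothesis (Σ ratio = 16, N = 1803):
  red-kerneled: 1803 × 15/16 = 1690.3125
  white-kerneled: 1803 × 1/16 = 112.6875
χ² = Σ (O − E)² / E
  red-kerneled: (1700 − 1690.3125)² / 1690.3125 = 0.0555
  white-kerneled: (103 − 112.6875)² / 112.6875 = 0.8328
χ² = 0.0555 + 0.8328 = 0.8883 ≈ 0.888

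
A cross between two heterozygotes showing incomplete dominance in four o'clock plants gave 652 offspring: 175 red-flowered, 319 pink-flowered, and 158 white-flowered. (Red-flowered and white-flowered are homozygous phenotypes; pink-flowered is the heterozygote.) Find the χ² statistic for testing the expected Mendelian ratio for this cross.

1.187

With incomplete dominance, a heterozygote × heterozygote cross gives a 1:2:1 phenotypic ratio.
Expected counts for N = 652 under a 1:2:1 ratio (total parts = 4):
  red-flowered: 652 × 1/4 = 163
  pink-flowered: 652 × 2/4 = 326
  white-flowered: 652 × 1/4 = 163
χ² = Σ (O − E)² / E
  red-flowered: (175 − 163)² / 163 = 0.8834
  pink-flowered: (319 − 326)² / 326 = 0.1503
  white-flowered: (158 − 163)² / 163 = 0.1534
χ² = 0.8834 + 0.1503 + 0.1534 = 1.1871 ≈ 1.187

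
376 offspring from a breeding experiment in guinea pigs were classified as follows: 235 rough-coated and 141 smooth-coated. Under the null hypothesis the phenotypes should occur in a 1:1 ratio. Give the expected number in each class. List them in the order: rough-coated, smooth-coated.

188, 188

Expected counts for N = 376 under a 1:1 ratio (total parts = 2):
  rough-coated: 376 × 1/2 = 188
  smooth-coated: 376 × 1/2 = 188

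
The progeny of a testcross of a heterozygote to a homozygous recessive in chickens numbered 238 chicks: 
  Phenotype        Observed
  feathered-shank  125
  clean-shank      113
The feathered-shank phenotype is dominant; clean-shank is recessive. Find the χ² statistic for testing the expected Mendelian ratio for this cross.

0.605

A testcross of a heterozygote (Aa × aa) gives a 1:1 phenotypic ratio.
The 1:1 ratio has 2 parts, so with N = 238 the expected counts are:
  feathered-shank: 238 × 1/2 = 119
  clean-shank: 238 × 1/2 = 119
χ² = Σ (O − E)² / E
  feathered-shank: (125 − 119)² / 119 = 0.3025
  clean-shank: (113 − 119)² / 119 = 0.3025
χ² = 0.3025 + 0.3025 = 0.605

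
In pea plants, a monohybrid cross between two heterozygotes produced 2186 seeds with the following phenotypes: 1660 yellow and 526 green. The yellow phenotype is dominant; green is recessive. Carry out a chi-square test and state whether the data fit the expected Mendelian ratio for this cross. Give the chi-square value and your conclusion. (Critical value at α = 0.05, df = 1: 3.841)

1.025; consistent

For a monohybrid cross between heterozygotes with complete dominance, the expected phenotypic ratio is 3:1.
Total ratio parts = 4. Expected numbers out of 2186:
  yellow: 2186 × 3/4 = 1639.5
  green: 2186 × 1/4 = 546.5
χ² = Σ (O − E)² / E
  yellow: (1660 − 1639.5)² / 1639.5 = 0.2563
  green: (526 − 546.5)² / 546.5 = 0.7690
χ² = 0.2563 + 0.7690 = 1.0253 ≈ 1.025
Degrees of freedom = 2 − 1 = 1; critical value at α = 0.05 is 3.841.
Since 1.025 < 3.841, we fail to reject the null hypothesis — the data are consistent with the 3:1 ratio.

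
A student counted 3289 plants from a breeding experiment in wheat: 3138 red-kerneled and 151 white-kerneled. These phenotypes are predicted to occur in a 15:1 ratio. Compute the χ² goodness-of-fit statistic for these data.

15.448

Expected counts for N = 3289 under a 15:1 ratio (total parts = 16):
  red-kerneled: 3289 × 15/16 = 3083.4375
  white-kerneled: 3289 × 1/16 = 205.5625
χ² = Σ (O − E)² / E
  red-kerneled: (3138 − 3083.4375)² / 3083.4375 = 0.9655
  white-kerneled: (151 − 205.5625)² / 205.5625 = 14.4825
χ² = 0.9655 + 14.4825 = 15.448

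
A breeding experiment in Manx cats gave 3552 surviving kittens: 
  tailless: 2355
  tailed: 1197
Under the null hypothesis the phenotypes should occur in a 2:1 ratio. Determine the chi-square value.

0.214

The 2:1 ratio has 3 parts, so with N = 3552 the expected counts are:
  tailless: 3552 × 2/3 = 2368
  tailed: 3552 × 1/3 = 1184
χ² = Σ (O − E)² / E
  tailless: (2355 − 2368)² / 2368 = 0.0714
  tailed: (1197 − 1184)² / 1184 = 0.1427
χ² = 0.0714 + 0.1427 = 0.2141 ≈ 0.214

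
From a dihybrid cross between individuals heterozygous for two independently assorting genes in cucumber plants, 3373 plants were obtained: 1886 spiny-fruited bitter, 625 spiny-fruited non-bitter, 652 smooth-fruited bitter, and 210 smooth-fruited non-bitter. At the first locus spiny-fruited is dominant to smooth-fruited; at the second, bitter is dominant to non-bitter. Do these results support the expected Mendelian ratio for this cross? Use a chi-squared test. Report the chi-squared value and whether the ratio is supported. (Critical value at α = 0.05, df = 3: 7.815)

A dihybrid F₂ with independent assortment and complete dominance at both loci gives a 9:3:3:1 phenotypic ratio.
Expected counts for N = 3373 under a 9:3:3:1 ratio (total parts = 16):
  spiny-fruited bitter: 3373 × 9/16 = 1897.3125
  spiny-fruited non-bitter: 3373 × 3/16 = 632.4375
  smooth-fruited bitter: 3373 × 3/16 = 632.4375
  smooth-fruited non-bitter: 3373 × 1/16 = 210.8125
χ² = Σ (O − E)² / E
  spiny-fruited bitter: (1886 − 1897.3125)² / 1897.3125 = 0.0674
  spiny-fruited non-bitter: (625 − 632.4375)² / 632.4375 = 0.0875
  smooth-fruited bitter: (652 − 632.4375)² / 632.4375 = 0.6051
  smooth-fruited non-bitter: (210 − 210.8125)² / 210.8125 = 0.0031
χ² = 0.0674 + 0.0875 + 0.6051 + 0.0031 = 0.7631 ≈ 0.763
Degrees of freedom = 4 − 1 = 3; critical value at α = 0.05 is 7.815.
Since 0.763 < 7.815, we fail to reject the null hypothesis — the data are consistent with the 9:3:3:1 ratio.

0.763; consistent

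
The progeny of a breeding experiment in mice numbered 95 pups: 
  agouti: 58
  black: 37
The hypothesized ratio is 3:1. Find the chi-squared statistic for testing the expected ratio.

9.856

Under the 3:1 hypothesis (Σ ratio = 4, N = 95):
  agouti: 95 × 3/4 = 71.25
  black: 95 × 1/4 = 23.75
χ² = Σ (O − E)² / E
  agouti: (58 − 71.25)² / 71.25 = 2.4640
  black: (37 − 23.75)² / 23.75 = 7.3921
χ² = 2.4640 + 7.3921 = 9.8561 ≈ 9.856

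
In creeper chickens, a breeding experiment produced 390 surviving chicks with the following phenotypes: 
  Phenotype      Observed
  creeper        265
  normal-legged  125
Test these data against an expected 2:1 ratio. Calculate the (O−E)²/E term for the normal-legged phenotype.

0.192

Under the 2:1 hypothesis (Σ ratio = 3, N = 390):
  creeper: 390 × 2/3 = 260
  normal-legged: 390 × 1/3 = 130
Contribution of normal-legged: (125 − 130)² / 130 = 0.1923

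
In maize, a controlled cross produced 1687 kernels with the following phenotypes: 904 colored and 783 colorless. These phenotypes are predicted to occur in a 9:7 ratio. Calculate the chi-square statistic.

Expected counts for N = 1687 under a 9:7 ratio (total parts = 16):
  colored: 1687 × 9/16 = 948.9375
  colorless: 1687 × 7/16 = 738.0625
χ² = Σ (O − E)² / E
  colored: (904 − 948.9375)² / 948.9375 = 2.1280
  colorless: (783 − 738.0625)² / 738.0625 = 2.7361
χ² = 2.1280 + 2.7361 = 4.8641 ≈ 4.864

4.864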